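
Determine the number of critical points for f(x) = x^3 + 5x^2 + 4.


Find where f'(x) = 0:
f(x) = x^3 + 5x^2 + 4
f'(x) = 3x^2 + 10x
This is a quadratic in x. Use the discriminant to count real roots.
Discriminant = (10)^2 - 4 * 3 * 0
= 100 - 0
= 100
Since discriminant > 0, f'(x) = 0 has 2 real solutions.
Number of critical points: 2

2


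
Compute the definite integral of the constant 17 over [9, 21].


The integral of a constant k over [a, b] equals k * (b - a).
integral from 9 to 21 of 17 dx
= 17 * (21 - 9)
= 17 * 12
= 204

204


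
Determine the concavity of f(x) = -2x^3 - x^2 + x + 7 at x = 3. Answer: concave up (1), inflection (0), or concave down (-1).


Concavity is determined by the sign of f''(x).
f(x) = -2x^3 - x^2 + x + 7
f'(x) = -6x^2 - 2x + 1
f''(x) = -12x - 2
f''(3) = -12 * 3 - 2
= -36 - 2
= -38
Since f''(3) < 0, the function is concave down (-1)

-1


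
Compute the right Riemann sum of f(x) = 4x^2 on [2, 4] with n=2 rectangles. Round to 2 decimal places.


Right Riemann sum uses right endpoints of each subinterval.
Interval: [2, 4], n = 2
dx = (4 - 2) / 2 = 1
Right endpoints: [3, 4]
f values: [36, 64]
Sum = dx * (sum of f values)
= 1 * 100
= 100 = 100.00

100.00


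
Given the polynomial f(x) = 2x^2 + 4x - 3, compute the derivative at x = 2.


Differentiate term by term using power and sum rules:
f(x) = 2x^2 + 4x - 3
f'(x) = 4x + 4
Substitute x = 2:
f'(2) = 4 * 2 + 4
= 8 + 4
= 12

12


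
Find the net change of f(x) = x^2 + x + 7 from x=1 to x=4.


Net change = f(b) - f(a)
f(x) = x^2 + x + 7
Compute f(4):
f(4) = 1 * 4^2 + 1 * 4 + 7
= 16 + 4 + 7
= 27
Compute f(1):
f(1) = 1 * 1^2 + 1 * 1 + 7
= 1 + 1 + 7
= 9
Net change = 27 - 9 = 18

18


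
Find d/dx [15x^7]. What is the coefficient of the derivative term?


We apply the power rule: d/dx [ax^n] = a*n * x^(n-1)
d/dx [15x^7]
= 15 * 7 * x^(7-1)
= 105x^6
The coefficient is 105

105


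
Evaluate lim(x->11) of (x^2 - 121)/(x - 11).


Direct substitution gives 0/0, so we factor the numerator.
Factor: (x^2 - 121) = (x - 11)(x + 11)
Cancel the common factor (x - 11):
(x^2 - 121)/(x - 11) = (x + 11)
Now substitute x = 11:
= (11) - (-11) = 22

22


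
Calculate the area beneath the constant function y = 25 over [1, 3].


The area under a constant function y = 25 is a rectangle.
Width = 3 - 1 = 2
Height = 25
Area = width * height
= 2 * 25
= 50

50


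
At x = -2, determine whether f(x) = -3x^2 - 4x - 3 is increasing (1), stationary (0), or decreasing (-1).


Compute f'(x) to determine behavior:
f'(x) = -6x - 4
f'(-2) = -6 * (-2) - 4
= 12 - 4
= 8
Since f'(-2) > 0, the function is increasing (1)

1


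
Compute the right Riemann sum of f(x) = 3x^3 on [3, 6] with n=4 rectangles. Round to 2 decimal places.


Right Riemann sum uses right endpoints of each subinterval.
Interval: [3, 6], n = 4
dx = (6 - 3) / 4 = 3/4
Right endpoints: [15/4, 9/2, 21/4, 6]
f values: [10125/64, 2187/8, 27783/64, 648]
Sum = dx * (sum of f values)
= 3/4 * 24219/16
= 72657/64 ≈ 1135.27

1135.27


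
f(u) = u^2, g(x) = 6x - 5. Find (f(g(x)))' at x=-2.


Using the chain rule: (f(g(x)))' = f'(g(x)) * g'(x)
First, find g(-2):
g(-2) = 6 * (-2) - 5 = -17
Next, f'(u) = 2u
And g'(x) = 6
So f'(g(-2)) * g'(-2)
= 2 * (-17) * 6
= -204

-204


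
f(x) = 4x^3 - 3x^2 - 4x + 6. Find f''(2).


First derivative:
f'(x) = 12x^2 - 6x - 4
Second derivative:
f''(x) = 24x - 6
Substitute x = 2:
f''(2) = 24 * 2 - 6
= 48 - 6
= 42

42


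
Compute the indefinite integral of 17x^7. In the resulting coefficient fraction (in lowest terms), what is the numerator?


Apply the power rule for integration:
integral of ax^n dx = a/(n+1) * x^(n+1) + C
integral of 17x^7 dx
= 17/8 * x^8 + C
The coefficient in lowest terms is 17/8, and its numerator is 17

17


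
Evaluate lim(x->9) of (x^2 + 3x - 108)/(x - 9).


Direct substitution gives 0/0, so we factor the numerator.
Factor: (x^2 + 3x - 108) = (x - 9)(x + 12)
Cancel the common factor (x - 9):
(x^2 + 3x - 108)/(x - 9) = (x + 12)
Now substitute x = 9:
= (9) - (-12) = 21

21


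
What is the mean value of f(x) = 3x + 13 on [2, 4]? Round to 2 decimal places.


Average value = 1/(b-a) * integral from a to b of f(x) dx
First compute the integral of 3x + 13:
F(x) = (3/2)x^2 + 13x
F(4) = 3/2 * 16 + 13 * 4 = 76
F(2) = 3/2 * 4 + 13 * 2 = 32
Integral = 76 - 32 = 44
Average = 44 / (4 - 2) = 44 / 2
= 22 = 22.00

22.00


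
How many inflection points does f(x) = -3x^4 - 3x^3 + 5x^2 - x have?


Inflection points occur where f''(x) = 0 and concavity changes.
f(x) = -3x^4 - 3x^3 + 5x^2 - x
f'(x) = -12x^3 - 9x^2 + 10x - 1
f''(x) = -36x^2 - 18x + 10
This is a quadratic in x. Use the discriminant to count real roots.
Discriminant = (-18)^2 - 4 * (-36) * 10
= 324 - (-1440)
= 1764
Since discriminant > 0, f''(x) = 0 has 2 distinct real solutions.
A quadratic with two distinct real roots changes sign at each root, so concavity changes at both.
Number of inflection points: 2

2


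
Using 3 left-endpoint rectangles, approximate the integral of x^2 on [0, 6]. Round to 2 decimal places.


Left Riemann sum uses left endpoints of each subinterval.
Interval: [0, 6], n = 3
dx = (6 - 0) / 3 = 2
Left endpoints: [0, 2, 4]
f values: [0, 4, 16]
Sum = dx * (sum of f values)
= 2 * 20
= 40 = 40.00

40.00


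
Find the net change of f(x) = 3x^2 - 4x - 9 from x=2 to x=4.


Net change = f(b) - f(a)
f(x) = 3x^2 - 4x - 9
Compute f(4):
f(4) = 3 * 4^2 - 4 * 4 - 9
= 48 - 16 - 9
= 23
Compute f(2):
f(2) = 3 * 2^2 - 4 * 2 - 9
= 12 - 8 - 9
= -5
Net change = 23 - (-5) = 28

28


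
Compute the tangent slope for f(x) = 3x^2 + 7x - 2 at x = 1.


The slope of the tangent line equals f'(x) at the point.
f(x) = 3x^2 + 7x - 2
f'(x) = 6x + 7
At x = 1:
f'(1) = 6 * 1 + 7
= 6 + 7
= 13

13


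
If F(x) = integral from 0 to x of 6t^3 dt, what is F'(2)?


By the Fundamental Theorem of Calculus (Part 1):
If F(x) = integral from 0 to x of f(t) dt, then F'(x) = f(x)
Here f(t) = 6t^3
So F'(x) = 6x^3
Evaluate at x = 2:
F'(2) = 6 * 2^3
= 6 * 8
= 48

48


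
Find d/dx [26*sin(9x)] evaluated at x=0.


Apply the chain rule to differentiate 26*sin(9x):
d/dx [26*sin(9x)]
= 26 * cos(9x) * d/dx(9x)
= 26 * 9 * cos(9x)
= 234 * cos(9x)
Evaluate at x = 0:
= 234 * cos(0)
= 234 * 1
= 234

234


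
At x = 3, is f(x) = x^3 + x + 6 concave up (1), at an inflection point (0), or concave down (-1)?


Concavity is determined by the sign of f''(x).
f(x) = x^3 + x + 6
f'(x) = 3x^2 + 1
f''(x) = 6x
f''(3) = 6 * 3 + 0
= 18 + 0
= 18
Since f''(3) > 0, the function is concave up (1)

1


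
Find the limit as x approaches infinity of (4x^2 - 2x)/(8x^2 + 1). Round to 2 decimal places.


For limits at infinity with equal-degree polynomials,
we compare leading coefficients.
Numerator leading term: 4x^2
Denominator leading term: 8x^2
Divide both by x^2:
lim = (4 - 2/x) / (8 + 1/x^2)
As x -> infinity, the 1/x and 1/x^2 terms vanish:
= 4/8 = 1/2 = 0.50

0.50


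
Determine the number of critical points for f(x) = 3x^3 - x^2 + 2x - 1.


Find where f'(x) = 0:
f(x) = 3x^3 - x^2 + 2x - 1
f'(x) = 9x^2 - 2x + 2
This is a quadratic in x. Use the discriminant to count real roots.
Discriminant = (-2)^2 - 4 * 9 * 2
= 4 - 72
= -68
Since discriminant < 0, f'(x) = 0 has no real solutions.
Number of critical points: 0

0


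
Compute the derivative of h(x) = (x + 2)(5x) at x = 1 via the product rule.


Let u(x) = x + 2 and v(x) = 5x
u'(x) = 1
v'(x) = 5
Product rule: h'(x) = u'(x)*v(x) + u(x)*v'(x)
= 1 * (5x) + (x + 2) * 5
At x = 1:
u(1) = 1 * 1 + 2 = 3
v(1) = 5 * 1 + 0 = 5
h'(1) = 1 * 5 + 3 * 5
= 5 + 15
= 20

20


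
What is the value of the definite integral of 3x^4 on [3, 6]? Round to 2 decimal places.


Find the antiderivative of 3x^4:
F(x) = 3/5 * x^5
Apply the Fundamental Theorem of Calculus:
F(6) - F(3)
= 3/5 * 6^5 - 3/5 * 3^5
= 3/5 * (7776 - 243)
= 3/5 * 7533
= 22599/5 = 4519.80

4519.80


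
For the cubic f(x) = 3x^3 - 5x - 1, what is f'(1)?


Differentiate f(x) = 3x^3 - 5x - 1 term by term:
f'(x) = 9x^2 - 5
Substitute x = 1:
f'(1) = 9 * 1^2 + 0 * 1 - 5
= 9 + 0 - 5
= 4

4


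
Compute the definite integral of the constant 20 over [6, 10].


The integral of a constant k over [a, b] equals k * (b - a).
integral from 6 to 10 of 20 dx
= 20 * (10 - 6)
= 20 * 4
= 80

80


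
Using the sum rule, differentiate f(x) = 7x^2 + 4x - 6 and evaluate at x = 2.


Differentiate term by term using power and sum rules:
f(x) = 7x^2 + 4x - 6
f'(x) = 14x + 4
Substitute x = 2:
f'(2) = 14 * 2 + 4
= 28 + 4
= 32

32


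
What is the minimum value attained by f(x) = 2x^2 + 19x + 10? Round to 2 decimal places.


For a quadratic f(x) = ax^2 + bx + c with a > 0, the minimum is at the vertex.
Vertex x-coordinate: x = -b/(2a)
x = -(19) / (2 * 2)
x = -19/4
Substitute back to find the minimum value:
f(-19/4) = 2 * (-19/4)^2 + 19 * (-19/4) + 10
= 361/8 - 361/4 + 10
= -281/8 ≈ -35.13

-35.13


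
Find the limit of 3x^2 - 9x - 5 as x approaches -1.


Since polynomials are continuous, we use direct substitution.
lim(x->-1) of 3x^2 - 9x - 5
= 3 * (-1)^2 - 9 * (-1) - 5
= 3 + 9 - 5
= 7

7


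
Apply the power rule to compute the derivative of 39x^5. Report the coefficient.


We apply the power rule: d/dx [ax^n] = a*n * x^(n-1)
d/dx [39x^5]
= 39 * 5 * x^(5-1)
= 195x^4
The coefficient is 195

195


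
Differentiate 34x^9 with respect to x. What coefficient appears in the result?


We apply the power rule: d/dx [ax^n] = a*n * x^(n-1)
d/dx [34x^9]
= 34 * 9 * x^(9-1)
= 306x^8
The coefficient is 306

306


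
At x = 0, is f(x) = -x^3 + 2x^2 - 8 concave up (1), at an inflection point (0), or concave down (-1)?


Concavity is determined by the sign of f''(x).
f(x) = -x^3 + 2x^2 - 8
f'(x) = -3x^2 + 4x
f''(x) = -6x + 4
f''(0) = -6 * 0 + 4
= 0 + 4
= 4
Since f''(0) > 0, the function is concave up (1)

1


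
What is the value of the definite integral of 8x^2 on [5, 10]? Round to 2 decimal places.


Find the antiderivative of 8x^2:
F(x) = 8/3 * x^3
Apply the Fundamental Theorem of Calculus:
F(10) - F(5)
= 8/3 * 10^3 - 8/3 * 5^3
= 8/3 * (1000 - 125)
= 8/3 * 875
= 7000/3 ≈ 2333.33

2333.33


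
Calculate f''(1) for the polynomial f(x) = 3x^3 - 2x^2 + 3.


First derivative:
f'(x) = 9x^2 - 4x
Second derivative:
f''(x) = 18x - 4
Substitute x = 1:
f''(1) = 18 * 1 - 4
= 18 - 4
= 14

14


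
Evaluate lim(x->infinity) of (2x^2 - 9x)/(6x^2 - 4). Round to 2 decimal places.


For limits at infinity with equal-degree polynomials,
we compare leading coefficients.
Numerator leading term: 2x^2
Denominator leading term: 6x^2
Divide both by x^2:
lim = (2 - 9/x) / (6 - 4/x^2)
As x -> infinity, the 1/x and 1/x^2 terms vanish:
= 2/6 = 1/3 ≈ 0.33

0.33


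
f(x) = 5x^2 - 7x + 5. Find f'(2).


Differentiate term by term using power and sum rules:
f(x) = 5x^2 - 7x + 5
f'(x) = 10x - 7
Substitute x = 2:
f'(2) = 10 * 2 - 7
= 20 - 7
= 13

13


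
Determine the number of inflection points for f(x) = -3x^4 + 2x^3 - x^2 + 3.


Inflection points occur where f''(x) = 0 and concavity changes.
f(x) = -3x^4 + 2x^3 - x^2 + 3
f'(x) = -12x^3 + 6x^2 - 2x
f''(x) = -36x^2 + 12x - 2
This is a quadratic in x. Use the discriminant to count real roots.
Discriminant = (12)^2 - 4 * (-36) * (-2)
= 144 - 288
= -144
Since discriminant < 0, f''(x) = 0 has no real solutions.
Number of inflection points: 0

0


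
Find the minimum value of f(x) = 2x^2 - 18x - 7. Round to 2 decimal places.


For a quadratic f(x) = ax^2 + bx + c with a > 0, the minimum is at the vertex.
Vertex x-coordinate: x = -b/(2a)
x = -(-18) / (2 * 2)
x = 18/4 = 9/2
Substitute back to find the minimum value:
f(9/2) = 2 * (9/2)^2 - 18 * (9/2) - 7
= 81/2 - 81 - 7
= -95/2 = -47.50

-47.50


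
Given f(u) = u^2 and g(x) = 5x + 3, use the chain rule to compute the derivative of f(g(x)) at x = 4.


Using the chain rule: (f(g(x)))' = f'(g(x)) * g'(x)
First, find g(4):
g(4) = 5 * 4 + 3 = 23
Next, f'(u) = 2u
And g'(x) = 5
So f'(g(4)) * g'(4)
= 2 * 23 * 5
= 230

230


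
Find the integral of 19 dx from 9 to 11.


The integral of a constant k over [a, b] equals k * (b - a).
integral from 9 to 11 of 19 dx
= 19 * (11 - 9)
= 19 * 2
= 38

38


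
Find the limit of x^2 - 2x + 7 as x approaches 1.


Since polynomials are continuous, we use direct substitution.
lim(x->1) of x^2 - 2x + 7
= 1 * 1^2 - 2 * 1 + 7
= 1 - 2 + 7
= 6

6


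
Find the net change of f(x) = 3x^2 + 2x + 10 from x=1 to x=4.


Net change = f(b) - f(a)
f(x) = 3x^2 + 2x + 10
Compute f(4):
f(4) = 3 * 4^2 + 2 * 4 + 10
= 48 + 8 + 10
= 66
Compute f(1):
f(1) = 3 * 1^2 + 2 * 1 + 10
= 3 + 2 + 10
= 15
Net change = 66 - 15 = 51

51


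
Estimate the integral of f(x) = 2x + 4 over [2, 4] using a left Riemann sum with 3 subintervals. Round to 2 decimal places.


Left Riemann sum uses left endpoints of each subinterval.
Interval: [2, 4], n = 3
dx = (4 - 2) / 3 = 2/3
Left endpoints: [2, 8/3, 10/3]
f values: [8, 28/3, 32/3]
Sum = dx * (sum of f values)
= 2/3 * 28
= 56/3 ≈ 18.67

18.67


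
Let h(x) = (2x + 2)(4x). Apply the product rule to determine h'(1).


Let u(x) = 2x + 2 and v(x) = 4x
u'(x) = 2
v'(x) = 4
Product rule: h'(x) = u'(x)*v(x) + u(x)*v'(x)
= 2 * (4x) + (2x + 2) * 4
At x = 1:
u(1) = 2 * 1 + 2 = 4
v(1) = 4 * 1 + 0 = 4
h'(1) = 2 * 4 + 4 * 4
= 8 + 16
= 24

24


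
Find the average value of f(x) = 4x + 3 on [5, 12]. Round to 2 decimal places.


Average value = 1/(b-a) * integral from a to b of f(x) dx
First compute the integral of 4x + 3:
F(x) = 2x^2 + 3x
F(12) = 2 * 144 + 3 * 12 = 324
F(5) = 2 * 25 + 3 * 5 = 65
Integral = 324 - 65 = 259
Average = 259 / (12 - 5) = 259 / 7
= 37 = 37.00

37.00


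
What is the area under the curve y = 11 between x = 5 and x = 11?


The area under a constant function y = 11 is a rectangle.
Width = 11 - 5 = 6
Height = 11
Area = width * height
= 6 * 11
= 66

66


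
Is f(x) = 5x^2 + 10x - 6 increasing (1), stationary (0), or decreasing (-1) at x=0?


Compute f'(x) to determine behavior:
f'(x) = 10x + 10
f'(0) = 10 * 0 + 10
= 0 + 10
= 10
Since f'(0) > 0, the function is increasing (1)

1


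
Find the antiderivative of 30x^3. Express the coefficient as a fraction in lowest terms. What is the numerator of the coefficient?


Apply the power rule for integration:
integral of ax^n dx = a/(n+1) * x^(n+1) + C
integral of 30x^3 dx
= 30/4 * x^4 + C
= 15/2 * x^4 + C
The coefficient in lowest terms is 15/2, and its numerator is 15

15


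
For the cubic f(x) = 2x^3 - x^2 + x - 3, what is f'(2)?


Differentiate f(x) = 2x^3 - x^2 + x - 3 term by term:
f'(x) = 6x^2 - 2x + 1
Substitute x = 2:
f'(2) = 6 * 2^2 - 2 * 2 + 1
= 24 - 4 + 1
= 21

21


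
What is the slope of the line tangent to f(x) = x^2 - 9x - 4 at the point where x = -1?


The slope of the tangent line equals f'(x) at the point.
f(x) = x^2 - 9x - 4
f'(x) = 2x - 9
At x = -1:
f'(-1) = 2 * (-1) - 9
= -2 - 9
= -11

-11


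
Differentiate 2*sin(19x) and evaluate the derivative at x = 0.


Apply the chain rule to differentiate 2*sin(19x):
d/dx [2*sin(19x)]
= 2 * cos(19x) * d/dx(19x)
= 2 * 19 * cos(19x)
= 38 * cos(19x)
Evaluate at x = 0:
= 38 * cos(0)
= 38 * 1
= 38

38


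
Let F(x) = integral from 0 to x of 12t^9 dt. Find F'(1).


By the Fundamental Theorem of Calculus (Part 1):
If F(x) = integral from 0 to x of f(t) dt, then F'(x) = f(x)
Here f(t) = 12t^9
So F'(x) = 12x^9
Evaluate at x = 1:
F'(1) = 12 * 1^9
= 12 * 1
= 12

12


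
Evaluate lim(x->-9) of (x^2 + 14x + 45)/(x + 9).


Direct substitution gives 0/0, so we factor the numerator.
Factor: (x^2 + 14x + 45) = (x + 9)(x + 5)
Cancel the common factor (x + 9):
(x^2 + 14x + 45)/(x + 9) = (x + 5)
Now substitute x = -9:
= (-9) - (-5) = -4

-4


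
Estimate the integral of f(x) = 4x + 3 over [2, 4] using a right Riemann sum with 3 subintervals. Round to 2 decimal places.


Right Riemann sum uses right endpoints of each subinterval.
Interval: [2, 4], n = 3
dx = (4 - 2) / 3 = 2/3
Right endpoints: [8/3, 10/3, 4]
f values: [41/3, 49/3, 19]
Sum = dx * (sum of f values)
= 2/3 * 49
= 98/3 ≈ 32.67

32.67


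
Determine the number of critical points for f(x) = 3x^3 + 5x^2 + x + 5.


Find where f'(x) = 0:
f(x) = 3x^3 + 5x^2 + x + 5
f'(x) = 9x^2 + 10x + 1
This is a quadratic in x. Use the discriminant to count real roots.
Discriminant = (10)^2 - 4 * 9 * 1
= 100 - 36
= 64
Since discriminant > 0, f'(x) = 0 has 2 real solutions.
Number of critical points: 2

2


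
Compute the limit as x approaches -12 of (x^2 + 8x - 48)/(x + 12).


Direct substitution gives 0/0, so we factor the numerator.
Factor: (x^2 + 8x - 48) = (x + 12)(x - 4)
Cancel the common factor (x + 12):
(x^2 + 8x - 48)/(x + 12) = (x - 4)
Now substitute x = -12:
= (-12) - (4) = -16

-16


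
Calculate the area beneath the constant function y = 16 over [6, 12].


The area under a constant function y = 16 is a rectangle.
Width = 12 - 6 = 6
Height = 16
Area = width * height
= 6 * 16
= 96

96


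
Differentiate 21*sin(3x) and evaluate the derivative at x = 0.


Apply the chain rule to differentiate 21*sin(3x):
d/dx [21*sin(3x)]
= 21 * cos(3x) * d/dx(3x)
= 21 * 3 * cos(3x)
= 63 * cos(3x)
Evaluate at x = 0:
= 63 * cos(0)
= 63 * 1
= 63

63


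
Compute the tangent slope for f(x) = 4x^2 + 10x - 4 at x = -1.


The slope of the tangent line equals f'(x) at the point.
f(x) = 4x^2 + 10x - 4
f'(x) = 8x + 10
At x = -1:
f'(-1) = 8 * (-1) + 10
= -8 + 10
= 2

2


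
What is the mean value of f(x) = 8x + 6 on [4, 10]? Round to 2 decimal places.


Average value = 1/(b-a) * integral from a to b of f(x) dx
First compute the integral of 8x + 6:
F(x) = 4x^2 + 6x
F(10) = 4 * 100 + 6 * 10 = 460
F(4) = 4 * 16 + 6 * 4 = 88
Integral = 460 - 88 = 372
Average = 372 / (10 - 4) = 372 / 6
= 62 = 62.00

62.00


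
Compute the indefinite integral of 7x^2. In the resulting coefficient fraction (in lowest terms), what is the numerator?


Apply the power rule for integration:
integral of ax^n dx = a/(n+1) * x^(n+1) + C
integral of 7x^2 dx
= 7/3 * x^3 + C
The coefficient in lowest terms is 7/3, and its numerator is 7

7


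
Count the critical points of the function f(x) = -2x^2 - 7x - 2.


Find where f'(x) = 0:
f'(x) = -4x - 7
Set f'(x) = 0:
-4x - 7 = 0
x = 7 / (-4) = -7/4
This is a linear equation in x, so there is exactly one solution.
Number of critical points: 1

1


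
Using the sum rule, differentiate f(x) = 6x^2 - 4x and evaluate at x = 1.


Differentiate term by term using power and sum rules:
f(x) = 6x^2 - 4x
f'(x) = 12x - 4
Substitute x = 1:
f'(1) = 12 * 1 - 4
= 12 - 4
= 8

8


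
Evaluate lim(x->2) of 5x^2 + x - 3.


Since polynomials are continuous, we use direct substitution.
lim(x->2) of 5x^2 + x - 3
= 5 * 2^2 + 1 * 2 - 3
= 20 + 2 - 3
= 19

19


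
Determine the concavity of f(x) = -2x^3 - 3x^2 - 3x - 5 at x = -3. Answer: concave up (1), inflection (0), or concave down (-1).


Concavity is determined by the sign of f''(x).
f(x) = -2x^3 - 3x^2 - 3x - 5
f'(x) = -6x^2 - 6x - 3
f''(x) = -12x - 6
f''(-3) = -12 * (-3) - 6
= 36 - 6
= 30
Since f''(-3) > 0, the function is concave up (1)

1


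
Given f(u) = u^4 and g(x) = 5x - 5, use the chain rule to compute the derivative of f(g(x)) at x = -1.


Using the chain rule: (f(g(x)))' = f'(g(x)) * g'(x)
First, find g(-1):
g(-1) = 5 * (-1) - 5 = -10
Next, f'(u) = 4u^3
And g'(x) = 5
So f'(g(-1)) * g'(-1)
= 4 * (-10)^3 * 5
= 4 * (-1000) * 5
= -20000

-20000


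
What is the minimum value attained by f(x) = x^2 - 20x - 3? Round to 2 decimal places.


For a quadratic f(x) = ax^2 + bx + c with a > 0, the minimum is at the vertex.
Vertex x-coordinate: x = -b/(2a)
x = -(-20) / (2 * 1)
x = 20/2 = 10
Substitute back to find the minimum value:
f(10) = 1 * 10^2 - 20 * 10 - 3
= 100 - 200 - 3
= -103 = -103.00

-103.00


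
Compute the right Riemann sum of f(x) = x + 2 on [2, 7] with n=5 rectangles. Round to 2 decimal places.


Right Riemann sum uses right endpoints of each subinterval.
Interval: [2, 7], n = 5
dx = (7 - 2) / 5 = 1
Right endpoints: [3, 4, 5, 6, 7]
f values: [5, 6, 7, 8, 9]
Sum = dx * (sum of f values)
= 1 * 35
= 35 = 35.00

35.00


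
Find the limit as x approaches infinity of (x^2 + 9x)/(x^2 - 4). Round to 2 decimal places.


For limits at infinity with equal-degree polynomials,
we compare leading coefficients.
Numerator leading term: x^2
Denominator leading term: x^2
Divide both by x^2:
lim = (1 + 9/x) / (1 - 4/x^2)
As x -> infinity, the 1/x and 1/x^2 terms vanish:
= 1/1 = 1 = 1.00

1.00


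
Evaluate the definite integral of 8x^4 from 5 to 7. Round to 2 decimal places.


Find the antiderivative of 8x^4:
F(x) = 8/5 * x^5
Apply the Fundamental Theorem of Calculus:
F(7) - F(5)
= 8/5 * 7^5 - 8/5 * 5^5
= 8/5 * (16807 - 3125)
= 8/5 * 13682
= 109456/5 = 21891.20

21891.20


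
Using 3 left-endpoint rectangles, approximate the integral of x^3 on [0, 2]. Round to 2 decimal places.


Left Riemann sum uses left endpoints of each subinterval.
Interval: [0, 2], n = 3
dx = (2 - 0) / 3 = 2/3
Left endpoints: [0, 2/3, 4/3]
f values: [0, 8/27, 64/27]
Sum = dx * (sum of f values)
= 2/3 * 8/3
= 16/9 ≈ 1.78

1.78


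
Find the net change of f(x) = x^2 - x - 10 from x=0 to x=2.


Net change = f(b) - f(a)
f(x) = x^2 - x - 10
Compute f(2):
f(2) = 1 * 2^2 - 1 * 2 - 10
= 4 - 2 - 10
= -8
Compute f(0):
f(0) = 1 * 0^2 - 1 * 0 - 10
= 0 + 0 - 10
= -10
Net change = -8 - (-10) = 2

2


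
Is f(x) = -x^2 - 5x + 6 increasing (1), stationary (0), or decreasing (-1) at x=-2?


Compute f'(x) to determine behavior:
f'(x) = -2x - 5
f'(-2) = -2 * (-2) - 5
= 4 - 5
= -1
Since f'(-2) < 0, the function is decreasing (-1)

-1


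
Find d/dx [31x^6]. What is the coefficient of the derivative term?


We apply the power rule: d/dx [ax^n] = a*n * x^(n-1)
d/dx [31x^6]
= 31 * 6 * x^(6-1)
= 186x^5
The coefficient is 186

186


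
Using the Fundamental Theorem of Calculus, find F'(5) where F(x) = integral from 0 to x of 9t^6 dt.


By the Fundamental Theorem of Calculus (Part 1):
If F(x) = integral from 0 to x of f(t) dt, then F'(x) = f(x)
Here f(t) = 9t^6
So F'(x) = 9x^6
Evaluate at x = 5:
F'(5) = 9 * 5^6
= 9 * 15625
= 140625

140625


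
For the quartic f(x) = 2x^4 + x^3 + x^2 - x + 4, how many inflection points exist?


Inflection points occur where f''(x) = 0 and concavity changes.
f(x) = 2x^4 + x^3 + x^2 - x + 4
f'(x) = 8x^3 + 3x^2 + 2x - 1
f''(x) = 24x^2 + 6x + 2
This is a quadratic in x. Use the discriminant to count real roots.
Discriminant = (6)^2 - 4 * 24 * 2
= 36 - 192
= -156
Since discriminant < 0, f''(x) = 0 has no real solutions.
Number of inflection points: 0

0


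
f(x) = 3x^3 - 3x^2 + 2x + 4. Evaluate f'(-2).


Differentiate f(x) = 3x^3 - 3x^2 + 2x + 4 term by term:
f'(x) = 9x^2 - 6x + 2
Substitute x = -2:
f'(-2) = 9 * (-2)^2 - 6 * (-2) + 2
= 36 + 12 + 2
= 50

50


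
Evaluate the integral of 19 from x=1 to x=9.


The integral of a constant k over [a, b] equals k * (b - a).
integral from 1 to 9 of 19 dx
= 19 * (9 - 1)
= 19 * 8
= 152

152


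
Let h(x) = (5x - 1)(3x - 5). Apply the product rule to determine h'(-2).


Let u(x) = 5x - 1 and v(x) = 3x - 5
u'(x) = 5
v'(x) = 3
Product rule: h'(x) = u'(x)*v(x) + u(x)*v'(x)
= 5 * (3x - 5) + (5x - 1) * 3
At x = -2:
u(-2) = 5 * (-2) - 1 = -11
v(-2) = 3 * (-2) - 5 = -11
h'(-2) = 5 * (-11) + (-11) * 3
= -55 - 33
= -88

-88


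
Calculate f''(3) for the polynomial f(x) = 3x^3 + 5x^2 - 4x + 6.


First derivative:
f'(x) = 9x^2 + 10x - 4
Second derivative:
f''(x) = 18x + 10
Substitute x = 3:
f''(3) = 18 * 3 + 10
= 54 + 10
= 64

64


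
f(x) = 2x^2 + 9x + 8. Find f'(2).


Differentiate term by term using power and sum rules:
f(x) = 2x^2 + 9x + 8
f'(x) = 4x + 9
Substitute x = 2:
f'(2) = 4 * 2 + 9
= 8 + 9
= 17

17


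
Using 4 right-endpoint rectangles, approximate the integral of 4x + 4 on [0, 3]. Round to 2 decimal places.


Right Riemann sum uses right endpoints of each subinterval.
Interval: [0, 3], n = 4
dx = (3 - 0) / 4 = 3/4
Right endpoints: [3/4, 3/2, 9/4, 3]
f values: [7, 10, 13, 16]
Sum = dx * (sum of f values)
= 3/4 * 46
= 69/2 = 34.50

34.50


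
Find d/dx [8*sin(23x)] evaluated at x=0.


Apply the chain rule to differentiate 8*sin(23x):
d/dx [8*sin(23x)]
= 8 * cos(23x) * d/dx(23x)
= 8 * 23 * cos(23x)
= 184 * cos(23x)
Evaluate at x = 0:
= 184 * cos(0)
= 184 * 1
= 184

184


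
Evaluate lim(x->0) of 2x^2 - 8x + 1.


Since polynomials are continuous, we use direct substitution.
lim(x->0) of 2x^2 - 8x + 1
= 2 * 0^2 - 8 * 0 + 1
= 0 + 0 + 1
= 1

1


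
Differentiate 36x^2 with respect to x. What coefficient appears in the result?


We apply the power rule: d/dx [ax^n] = a*n * x^(n-1)
d/dx [36x^2]
= 36 * 2 * x^(2-1)
= 72x
The coefficient is 72

72


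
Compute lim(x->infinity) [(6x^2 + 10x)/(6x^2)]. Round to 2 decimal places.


For limits at infinity with equal-degree polynomials,
we compare leading coefficients.
Numerator leading term: 6x^2
Denominator leading term: 6x^2
Divide both by x^2:
lim = (6 + 10/x) / (6)
As x -> infinity, the 1/x and 1/x^2 terms vanish:
= 6/6 = 1 = 1.00

1.00


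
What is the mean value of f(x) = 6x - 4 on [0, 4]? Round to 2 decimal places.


Average value = 1/(b-a) * integral from a to b of f(x) dx
First compute the integral of 6x - 4:
F(x) = 3x^2 - 4x
F(4) = 3 * 16 - 4 * 4 = 32
F(0) = 3 * 0 - 4 * 0 = 0
Integral = 32 - 0 = 32
Average = 32 / (4 - 0) = 32 / 4
= 8 = 8.00

8.00


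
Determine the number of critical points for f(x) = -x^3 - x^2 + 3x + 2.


Find where f'(x) = 0:
f(x) = -x^3 - x^2 + 3x + 2
f'(x) = -3x^2 - 2x + 3
This is a quadratic in x. Use the discriminant to count real roots.
Discriminant = (-2)^2 - 4 * (-3) * 3
= 4 - (-36)
= 40
Since discriminant > 0, f'(x) = 0 has 2 real solutions.
Number of critical points: 2

2


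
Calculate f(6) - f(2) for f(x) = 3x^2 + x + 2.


Net change = f(b) - f(a)
f(x) = 3x^2 + x + 2
Compute f(6):
f(6) = 3 * 6^2 + 1 * 6 + 2
= 108 + 6 + 2
= 116
Compute f(2):
f(2) = 3 * 2^2 + 1 * 2 + 2
= 12 + 2 + 2
= 16
Net change = 116 - 16 = 100

100


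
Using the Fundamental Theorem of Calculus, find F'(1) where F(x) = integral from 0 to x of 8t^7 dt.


By the Fundamental Theorem of Calculus (Part 1):
If F(x) = integral from 0 to x of f(t) dt, then F'(x) = f(x)
Here f(t) = 8t^7
So F'(x) = 8x^7
Evaluate at x = 1:
F'(1) = 8 * 1^7
= 8 * 1
= 8

8


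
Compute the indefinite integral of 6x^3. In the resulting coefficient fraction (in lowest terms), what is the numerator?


Apply the power rule for integration:
integral of ax^n dx = a/(n+1) * x^(n+1) + C
integral of 6x^3 dx
= 6/4 * x^4 + C
= 3/2 * x^4 + C
The coefficient in lowest terms is 3/2, and its numerator is 3

3


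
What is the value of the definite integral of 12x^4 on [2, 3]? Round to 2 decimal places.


Find the antiderivative of 12x^4:
F(x) = 12/5 * x^5
Apply the Fundamental Theorem of Calculus:
F(3) - F(2)
= 12/5 * 3^5 - 12/5 * 2^5
= 12/5 * (243 - 32)
= 12/5 * 211
= 2532/5 = 506.40

506.40


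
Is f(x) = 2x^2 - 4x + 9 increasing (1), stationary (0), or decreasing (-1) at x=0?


Compute f'(x) to determine behavior:
f'(x) = 4x - 4
f'(0) = 4 * 0 - 4
= 0 - 4
= -4
Since f'(0) < 0, the function is decreasing (-1)

-1


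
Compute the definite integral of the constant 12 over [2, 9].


The integral of a constant k over [a, b] equals k * (b - a).
integral from 2 to 9 of 12 dx
= 12 * (9 - 2)
= 12 * 7
= 84

84


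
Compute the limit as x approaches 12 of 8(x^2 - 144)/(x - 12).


Direct substitution gives 0/0, so we factor the numerator.
Factor: 8(x^2 - 144) = 8 * (x - 12)(x + 12)
Cancel the common factor (x - 12):
8(x^2 - 144)/(x - 12) = 8 * (x + 12)
Now substitute x = 12:
= 8 * (12 + 12) = 192

192


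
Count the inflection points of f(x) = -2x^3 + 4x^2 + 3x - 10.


Inflection points occur where f''(x) = 0 and concavity changes.
f(x) = -2x^3 + 4x^2 + 3x - 10
f'(x) = -6x^2 + 8x + 3
f''(x) = -12x + 8
Set f''(x) = 0:
-12x + 8 = 0
x = -8 / (-12) = 2/3
Since f''(x) is linear (degree 1), it changes sign at this point.
Therefore there is exactly 1 inflection point.

1


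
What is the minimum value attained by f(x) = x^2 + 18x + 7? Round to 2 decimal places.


For a quadratic f(x) = ax^2 + bx + c with a > 0, the minimum is at the vertex.
Vertex x-coordinate: x = -b/(2a)
x = -(18) / (2 * 1)
x = -18/2 = -9
Substitute back to find the minimum value:
f(-9) = 1 * (-9)^2 + 18 * (-9) + 7
= 81 - 162 + 7
= -74 = -74.00

-74.00


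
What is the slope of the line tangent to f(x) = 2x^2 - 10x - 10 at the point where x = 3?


The slope of the tangent line equals f'(x) at the point.
f(x) = 2x^2 - 10x - 10
f'(x) = 4x - 10
At x = 3:
f'(3) = 4 * 3 - 10
= 12 - 10
= 2

2


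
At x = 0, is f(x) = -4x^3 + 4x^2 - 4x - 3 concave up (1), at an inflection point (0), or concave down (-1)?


Concavity is determined by the sign of f''(x).
f(x) = -4x^3 + 4x^2 - 4x - 3
f'(x) = -12x^2 + 8x - 4
f''(x) = -24x + 8
f''(0) = -24 * 0 + 8
= 0 + 8
= 8
Since f''(0) > 0, the function is concave up (1)

1


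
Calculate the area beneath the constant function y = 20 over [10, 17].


The area under a constant function y = 20 is a rectangle.
Width = 17 - 10 = 7
Height = 20
Area = width * height
= 7 * 20
= 140

140


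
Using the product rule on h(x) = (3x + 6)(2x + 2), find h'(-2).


Let u(x) = 3x + 6 and v(x) = 2x + 2
u'(x) = 3
v'(x) = 2
Product rule: h'(x) = u'(x)*v(x) + u(x)*v'(x)
= 3 * (2x + 2) + (3x + 6) * 2
At x = -2:
u(-2) = 3 * (-2) + 6 = 0
v(-2) = 2 * (-2) + 2 = -2
h'(-2) = 3 * (-2) + 0 * 2
= -6 + 0
= -6

-6


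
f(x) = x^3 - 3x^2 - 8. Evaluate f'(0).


Differentiate f(x) = x^3 - 3x^2 - 8 term by term:
f'(x) = 3x^2 - 6x
Substitute x = 0:
f'(0) = 3 * 0^2 - 6 * 0 + 0
= 0 + 0 + 0
= 0

0


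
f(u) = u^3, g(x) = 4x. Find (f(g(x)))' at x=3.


Using the chain rule: (f(g(x)))' = f'(g(x)) * g'(x)
First, find g(3):
g(3) = 4 * 3 + 0 = 12
Next, f'(u) = 3u^2
And g'(x) = 4
So f'(g(3)) * g'(3)
= 3 * 12^2 * 4
= 3 * 144 * 4
= 1728

1728


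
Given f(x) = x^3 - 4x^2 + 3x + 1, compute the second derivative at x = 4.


First derivative:
f'(x) = 3x^2 - 8x + 3
Second derivative:
f''(x) = 6x - 8
Substitute x = 4:
f''(4) = 6 * 4 - 8
= 24 - 8
= 16

16


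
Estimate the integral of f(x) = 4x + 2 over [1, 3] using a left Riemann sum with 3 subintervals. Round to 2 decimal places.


Left Riemann sum uses left endpoints of each subinterval.
Interval: [1, 3], n = 3
dx = (3 - 1) / 3 = 2/3
Left endpoints: [1, 5/3, 7/3]
f values: [6, 26/3, 34/3]
Sum = dx * (sum of f values)
= 2/3 * 26
= 52/3 ≈ 17.33

17.33


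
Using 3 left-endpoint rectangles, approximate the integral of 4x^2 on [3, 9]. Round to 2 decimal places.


Left Riemann sum uses left endpoints of each subinterval.
Interval: [3, 9], n = 3
dx = (9 - 3) / 3 = 2
Left endpoints: [3, 5, 7]
f values: [36, 100, 196]
Sum = dx * (sum of f values)
= 2 * 332
= 664 = 664.00

664.00


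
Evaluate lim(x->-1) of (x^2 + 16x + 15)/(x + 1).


Direct substitution gives 0/0, so we factor the numerator.
Factor: (x^2 + 16x + 15) = (x + 1)(x + 15)
Cancel the common factor (x + 1):
(x^2 + 16x + 15)/(x + 1) = (x + 15)
Now substitute x = -1:
= (-1) - (-15) = 14

14


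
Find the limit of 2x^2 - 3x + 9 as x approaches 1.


Since polynomials are continuous, we use direct substitution.
lim(x->1) of 2x^2 - 3x + 9
= 2 * 1^2 - 3 * 1 + 9
= 2 - 3 + 9
= 8

8


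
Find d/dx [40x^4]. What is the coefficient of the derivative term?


We apply the power rule: d/dx [ax^n] = a*n * x^(n-1)
d/dx [40x^4]
= 40 * 4 * x^(4-1)
= 160x^3
The coefficient is 160

160


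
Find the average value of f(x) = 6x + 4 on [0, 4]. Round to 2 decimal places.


Average value = 1/(b-a) * integral from a to b of f(x) dx
First compute the integral of 6x + 4:
F(x) = 3x^2 + 4x
F(4) = 3 * 16 + 4 * 4 = 64
F(0) = 3 * 0 + 4 * 0 = 0
Integral = 64 - 0 = 64
Average = 64 / (4 - 0) = 64 / 4
= 16 = 16.00

16.00


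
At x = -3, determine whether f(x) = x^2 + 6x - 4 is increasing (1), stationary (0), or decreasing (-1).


Compute f'(x) to determine behavior:
f'(x) = 2x + 6
f'(-3) = 2 * (-3) + 6
= -6 + 6
= 0
Since f'(-3) = 0, the function is stationary (0)

0


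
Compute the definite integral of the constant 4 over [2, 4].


The integral of a constant k over [a, b] equals k * (b - a).
integral from 2 to 4 of 4 dx
= 4 * (4 - 2)
= 4 * 2
= 8

8


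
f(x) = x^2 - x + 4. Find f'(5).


Differentiate term by term using power and sum rules:
f(x) = x^2 - x + 4
f'(x) = 2x - 1
Substitute x = 5:
f'(5) = 2 * 5 - 1
= 10 - 1
= 9

9


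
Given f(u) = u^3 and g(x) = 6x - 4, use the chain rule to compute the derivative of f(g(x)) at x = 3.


Using the chain rule: (f(g(x)))' = f'(g(x)) * g'(x)
First, find g(3):
g(3) = 6 * 3 - 4 = 14
Next, f'(u) = 3u^2
And g'(x) = 6
So f'(g(3)) * g'(3)
= 3 * 14^2 * 6
= 3 * 196 * 6
= 3528

3528


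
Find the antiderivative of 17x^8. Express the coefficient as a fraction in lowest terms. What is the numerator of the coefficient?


Apply the power rule for integration:
integral of ax^n dx = a/(n+1) * x^(n+1) + C
integral of 17x^8 dx
= 17/9 * x^9 + C
The coefficient in lowest terms is 17/9, and its numerator is 17

17


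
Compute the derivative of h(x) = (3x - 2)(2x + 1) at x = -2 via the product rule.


Let u(x) = 3x - 2 and v(x) = 2x + 1
u'(x) = 3
v'(x) = 2
Product rule: h'(x) = u'(x)*v(x) + u(x)*v'(x)
= 3 * (2x + 1) + (3x - 2) * 2
At x = -2:
u(-2) = 3 * (-2) - 2 = -8
v(-2) = 2 * (-2) + 1 = -3
h'(-2) = 3 * (-3) + (-8) * 2
= -9 - 16
= -25

-25


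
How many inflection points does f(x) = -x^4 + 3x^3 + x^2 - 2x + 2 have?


Inflection points occur where f''(x) = 0 and concavity changes.
f(x) = -x^4 + 3x^3 + x^2 - 2x + 2
f'(x) = -4x^3 + 9x^2 + 2x - 2
f''(x) = -12x^2 + 18x + 2
This is a quadratic in x. Use the discriminant to count real roots.
Discriminant = (18)^2 - 4 * (-12) * 2
= 324 - (-96)
= 420
Since discriminant > 0, f''(x) = 0 has 2 distinct real solutions.
A quadratic with two distinct real roots changes sign at each root, so concavity changes at both.
Number of inflection points: 2

2


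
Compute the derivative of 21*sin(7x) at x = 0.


Apply the chain rule to differentiate 21*sin(7x):
d/dx [21*sin(7x)]
= 21 * cos(7x) * d/dx(7x)
= 21 * 7 * cos(7x)
= 147 * cos(7x)
Evaluate at x = 0:
= 147 * cos(0)
= 147 * 1
= 147

147


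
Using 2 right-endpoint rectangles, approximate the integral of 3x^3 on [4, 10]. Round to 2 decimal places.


Right Riemann sum uses right endpoints of each subinterval.
Interval: [4, 10], n = 2
dx = (10 - 4) / 2 = 3
Right endpoints: [7, 10]
f values: [1029, 3000]
Sum = dx * (sum of f values)
= 3 * 4029
= 12087 = 12087.00

12087.00


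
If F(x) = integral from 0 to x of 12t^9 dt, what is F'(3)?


By the Fundamental Theorem of Calculus (Part 1):
If F(x) = integral from 0 to x of f(t) dt, then F'(x) = f(x)
Here f(t) = 12t^9
So F'(x) = 12x^9
Evaluate at x = 3:
F'(3) = 12 * 3^9
= 12 * 19683
= 236196

236196


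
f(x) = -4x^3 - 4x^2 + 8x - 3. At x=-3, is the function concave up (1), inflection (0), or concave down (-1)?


Concavity is determined by the sign of f''(x).
f(x) = -4x^3 - 4x^2 + 8x - 3
f'(x) = -12x^2 - 8x + 8
f''(x) = -24x - 8
f''(-3) = -24 * (-3) - 8
= 72 - 8
= 64
Since f''(-3) > 0, the function is concave up (1)

1


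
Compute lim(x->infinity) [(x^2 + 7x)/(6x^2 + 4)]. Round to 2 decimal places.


For limits at infinity with equal-degree polynomials,
we compare leading coefficients.
Numerator leading term: x^2
Denominator leading term: 6x^2
Divide both by x^2:
lim = (1 + 7/x) / (6 + 4/x^2)
As x -> infinity, the 1/x and 1/x^2 terms vanish:
= 1/6 ≈ 0.17

0.17


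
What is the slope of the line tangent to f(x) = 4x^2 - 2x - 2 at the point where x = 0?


The slope of the tangent line equals f'(x) at the point.
f(x) = 4x^2 - 2x - 2
f'(x) = 8x - 2
At x = 0:
f'(0) = 8 * 0 - 2
= 0 - 2
= -2

-2


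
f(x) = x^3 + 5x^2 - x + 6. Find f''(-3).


First derivative:
f'(x) = 3x^2 + 10x - 1
Second derivative:
f''(x) = 6x + 10
Substitute x = -3:
f''(-3) = 6 * (-3) + 10
= -18 + 10
= -8

-8


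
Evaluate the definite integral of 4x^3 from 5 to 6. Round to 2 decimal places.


Find the antiderivative of 4x^3:
F(x) = 4/4 * x^4
Apply the Fundamental Theorem of Calculus:
F(6) - F(5)
= 4/4 * 6^4 - 4/4 * 5^4
= 4/4 * (1296 - 625)
= 4/4 * 671
= 671 = 671.00

671.00


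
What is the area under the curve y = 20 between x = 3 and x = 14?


The area under a constant function y = 20 is a rectangle.
Width = 14 - 3 = 11
Height = 20
Area = width * height
= 11 * 20
= 220

220


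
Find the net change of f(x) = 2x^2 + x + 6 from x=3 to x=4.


Net change = f(b) - f(a)
f(x) = 2x^2 + x + 6
Compute f(4):
f(4) = 2 * 4^2 + 1 * 4 + 6
= 32 + 4 + 6
= 42
Compute f(3):
f(3) = 2 * 3^2 + 1 * 3 + 6
= 18 + 3 + 6
= 27
Net change = 42 - 27 = 15

15


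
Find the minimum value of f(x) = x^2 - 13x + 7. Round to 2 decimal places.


For a quadratic f(x) = ax^2 + bx + c with a > 0, the minimum is at the vertex.
Vertex x-coordinate: x = -b/(2a)
x = -(-13) / (2 * 1)
x = 13/2
Substitute back to find the minimum value:
f(13/2) = 1 * (13/2)^2 - 13 * (13/2) + 7
= 169/4 - 169/2 + 7
= -141/4 = -35.25

-35.25


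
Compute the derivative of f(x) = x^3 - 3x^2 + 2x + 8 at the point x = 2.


Differentiate f(x) = x^3 - 3x^2 + 2x + 8 term by term:
f'(x) = 3x^2 - 6x + 2
Substitute x = 2:
f'(2) = 3 * 2^2 - 6 * 2 + 2
= 12 - 12 + 2
= 2

2


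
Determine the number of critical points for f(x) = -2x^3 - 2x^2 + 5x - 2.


Find where f'(x) = 0:
f(x) = -2x^3 - 2x^2 + 5x - 2
f'(x) = -6x^2 - 4x + 5
This is a quadratic in x. Use the discriminant to count real roots.
Discriminant = (-4)^2 - 4 * (-6) * 5
= 16 - (-120)
= 136
Since discriminant > 0, f'(x) = 0 has 2 real solutions.
Number of critical points: 2

2


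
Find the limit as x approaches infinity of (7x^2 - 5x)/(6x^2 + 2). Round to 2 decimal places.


For limits at infinity with equal-degree polynomials,
we compare leading coefficients.
Numerator leading term: 7x^2
Denominator leading term: 6x^2
Divide both by x^2:
lim = (7 - 5/x) / (6 + 2/x^2)
As x -> infinity, the 1/x and 1/x^2 terms vanish:
= 7/6 ≈ 1.17

1.17


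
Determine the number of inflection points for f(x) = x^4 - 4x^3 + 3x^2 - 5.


Inflection points occur where f''(x) = 0 and concavity changes.
f(x) = x^4 - 4x^3 + 3x^2 - 5
f'(x) = 4x^3 - 12x^2 + 6x
f''(x) = 12x^2 - 24x + 6
This is a quadratic in x. Use the discriminant to count real roots.
Discriminant = (-24)^2 - 4 * 12 * 6
= 576 - 288
= 288
Since discriminant > 0, f''(x) = 0 has 2 distinct real solutions.
A quadratic with two distinct real roots changes sign at each root, so concavity changes at both.
Number of inflection points: 2

2


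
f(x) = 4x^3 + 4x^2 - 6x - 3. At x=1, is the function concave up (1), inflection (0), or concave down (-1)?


Concavity is determined by the sign of f''(x).
f(x) = 4x^3 + 4x^2 - 6x - 3
f'(x) = 12x^2 + 8x - 6
f''(x) = 24x + 8
f''(1) = 24 * 1 + 8
= 24 + 8
= 32
Since f''(1) > 0, the function is concave up (1)

1


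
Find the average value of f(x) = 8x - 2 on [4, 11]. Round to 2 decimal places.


Average value = 1/(b-a) * integral from a to b of f(x) dx
First compute the integral of 8x - 2:
F(x) = 4x^2 - 2x
F(11) = 4 * 121 - 2 * 11 = 462
F(4) = 4 * 16 - 2 * 4 = 56
Integral = 462 - 56 = 406
Average = 406 / (11 - 4) = 406 / 7
= 58 = 58.00

58.00


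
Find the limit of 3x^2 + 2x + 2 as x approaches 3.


Since polynomials are continuous, we use direct substitution.
lim(x->3) of 3x^2 + 2x + 2
= 3 * 3^2 + 2 * 3 + 2
= 27 + 6 + 2
= 35

35


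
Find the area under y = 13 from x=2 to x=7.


The area under a constant function y = 13 is a rectangle.
Width = 7 - 2 = 5
Height = 13
Area = width * height
= 5 * 13
= 65

65


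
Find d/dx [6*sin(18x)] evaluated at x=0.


Apply the chain rule to differentiate 6*sin(18x):
d/dx [6*sin(18x)]
= 6 * cos(18x) * d/dx(18x)
= 6 * 18 * cos(18x)
= 108 * cos(18x)
Evaluate at x = 0:
= 108 * cos(0)
= 108 * 1
= 108

108
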